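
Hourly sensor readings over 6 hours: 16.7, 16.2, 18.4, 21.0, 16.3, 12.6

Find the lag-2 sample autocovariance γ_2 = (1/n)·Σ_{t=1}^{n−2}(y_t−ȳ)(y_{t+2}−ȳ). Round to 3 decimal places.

Mean ȳ = (16.7 + 16.2 + 18.4 + 21.0 + 16.3 + 12.6)/6 = 16.8667
Σ_{t=1}^{4}(y_t−ȳ)(y_{t+2}−ȳ) = -21.5156
γ_2 = -21.5156 / 6 = -3.586

-3.586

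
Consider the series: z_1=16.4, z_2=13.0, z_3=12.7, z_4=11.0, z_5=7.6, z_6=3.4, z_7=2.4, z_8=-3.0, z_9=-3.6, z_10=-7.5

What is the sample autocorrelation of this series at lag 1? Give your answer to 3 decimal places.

Mean z̄ = (16.4 + 13.0 + 12.7 + 11.0 + 7.6 + 3.4 + 2.4 − 3.0 − 3.6 − 7.5)/10 = 5.2400
Numerator Σ_{t=1}^{9}(z_t−z̄)(z_{t+1}−z̄) = 410.8024
Denominator Σ(z_t−z̄)² = 598.9640
r_1 = 410.8024 / 598.9640 = 0.686

0.686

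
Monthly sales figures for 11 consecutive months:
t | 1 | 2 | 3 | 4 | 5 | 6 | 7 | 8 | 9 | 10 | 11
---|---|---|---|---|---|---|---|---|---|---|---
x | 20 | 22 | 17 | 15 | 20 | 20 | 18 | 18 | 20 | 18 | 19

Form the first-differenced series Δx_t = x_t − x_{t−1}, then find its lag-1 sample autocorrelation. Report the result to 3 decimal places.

First differences Δx: 2, -5, -2, 5, 0, -2, 0, 2, -2, 1
Mean of differences = -0.1000
Numerator Σ(Δx_t−Δx̄)(Δx_{t+1}−Δx̄) = -16.4100
Denominator Σ(Δx_t−Δx̄)² = 70.9000
r_1(Δx) = -16.4100 / 70.9000 = -0.231

-0.231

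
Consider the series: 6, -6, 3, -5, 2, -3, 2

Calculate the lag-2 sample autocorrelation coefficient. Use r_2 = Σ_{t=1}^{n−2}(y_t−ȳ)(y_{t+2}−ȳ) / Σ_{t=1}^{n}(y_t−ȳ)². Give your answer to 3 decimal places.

0.594

Mean ȳ = (6 − 6 + 3 − 5 + 2 − 3 + 2)/7 = -0.1429
Deviations from mean: 6.1429, -5.8571, 3.1429, -4.8571, 2.1429, -2.8571, 2.1429
Σ(y_t−ȳ)(y_{t+2}−ȳ) = (19.3061) + (28.4490) + (6.7347) + (13.8776) + (4.5918) = 72.9592
Denominator Σ(y_t−ȳ)² = 122.8571
r_2 = 72.9592 / 122.8571 = 0.594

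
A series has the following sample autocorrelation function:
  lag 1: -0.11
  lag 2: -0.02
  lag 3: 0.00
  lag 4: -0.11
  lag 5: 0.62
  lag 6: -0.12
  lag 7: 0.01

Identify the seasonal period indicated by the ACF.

5

The largest autocorrelation is r_5 = 0.62; the remaining lags stay at or below 0.01.
The dominant spike at lag 5 indicates a seasonal period of 5.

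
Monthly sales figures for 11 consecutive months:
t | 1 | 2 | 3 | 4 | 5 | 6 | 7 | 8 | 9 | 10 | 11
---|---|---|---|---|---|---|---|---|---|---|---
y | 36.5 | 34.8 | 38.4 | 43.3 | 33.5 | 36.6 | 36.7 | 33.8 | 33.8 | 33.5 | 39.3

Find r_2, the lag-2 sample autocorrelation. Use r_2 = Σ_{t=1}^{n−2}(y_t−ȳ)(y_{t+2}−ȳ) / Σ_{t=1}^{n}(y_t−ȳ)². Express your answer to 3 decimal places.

-0.187

Mean ȳ = (36.5 + 34.8 + 38.4 + 43.3 + 33.5 + 36.6 + 36.7 + 33.8 + 33.8 + 33.5 + 39.3)/11 = 36.3818
Numerator Σ_{t=1}^{9}(y_t−ȳ)(y_{t+2}−ȳ) = -17.4070
Denominator Σ(y_t−ȳ)² = 93.0564
r_2 = -17.4070 / 93.0564 = -0.187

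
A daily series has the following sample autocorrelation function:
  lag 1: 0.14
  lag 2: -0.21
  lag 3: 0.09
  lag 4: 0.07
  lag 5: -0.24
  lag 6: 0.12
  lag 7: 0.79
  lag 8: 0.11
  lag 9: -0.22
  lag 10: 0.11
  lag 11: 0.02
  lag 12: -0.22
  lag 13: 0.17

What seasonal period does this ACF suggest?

The largest autocorrelation is r_7 = 0.79; the remaining lags stay at or below 0.17.
The dominant spike at lag 7 indicates a seasonal period of 7.

7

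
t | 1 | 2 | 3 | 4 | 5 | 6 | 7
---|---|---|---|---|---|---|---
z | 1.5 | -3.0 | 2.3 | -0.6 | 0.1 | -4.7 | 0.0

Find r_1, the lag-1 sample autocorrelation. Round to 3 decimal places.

-0.481

Mean z̄ = (1.5 − 3.0 + 2.3 − 0.6 + 0.1 − 4.7 + 0.0)/7 = -0.6286
Deviations from mean: 2.1286, -2.3714, 2.9286, 0.0286, 0.7286, -4.0714, 0.6286
Σ(z_t−z̄)(z_{t+1}−z̄) = (-5.0478) + (-6.9449) + (0.0837) + (0.0208) + (-2.9663) + (-2.5592) = -17.4137
Denominator Σ(z_t−z̄)² = 36.2343
r_1 = -17.4137 / 36.2343 = -0.481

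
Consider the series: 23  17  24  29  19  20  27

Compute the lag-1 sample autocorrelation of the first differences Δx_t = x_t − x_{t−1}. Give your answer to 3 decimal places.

First differences Δx: -6, 7, 5, -10, 1, 7
Mean of differences = 0.6667
Numerator Σ(Δx_t−Δx̄)(Δx_{t+1}−Δx̄) = -62.4444
Denominator Σ(Δx_t−Δx̄)² = 257.3333
r_1(Δx) = -62.4444 / 257.3333 = -0.243

-0.243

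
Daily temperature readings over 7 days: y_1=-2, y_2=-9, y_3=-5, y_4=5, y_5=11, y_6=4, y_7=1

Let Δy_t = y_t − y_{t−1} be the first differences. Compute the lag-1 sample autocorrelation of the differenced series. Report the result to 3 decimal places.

0.172

First differences Δy: -7, 4, 10, 6, -7, -3
Mean of differences = 0.5000
Numerator Σ(Δy_t−Δȳ)(Δy_{t+1}−Δȳ) = 44.2500
Denominator Σ(Δy_t−Δȳ)² = 257.5000
r_1(Δy) = 44.2500 / 257.5000 = 0.172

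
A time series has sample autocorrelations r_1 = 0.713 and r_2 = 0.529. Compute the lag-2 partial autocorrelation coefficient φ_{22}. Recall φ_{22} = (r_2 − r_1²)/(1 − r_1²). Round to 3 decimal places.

0.042

φ_{22} = (r_2 − r_1²) / (1 − r_1²)
r_1² = (0.713)² = 0.508369
Numerator = 0.529 − 0.5084 = 0.0206; denominator = 1 − 0.5084 = 0.4916
φ_{22} = 0.0206 / 0.4916 = 0.042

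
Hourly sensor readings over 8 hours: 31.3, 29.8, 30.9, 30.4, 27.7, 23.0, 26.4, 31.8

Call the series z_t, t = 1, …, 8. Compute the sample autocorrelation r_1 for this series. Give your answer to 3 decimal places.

0.311

Mean z̄ = (31.3 + 29.8 + 30.9 + 30.4 + 27.7 + 23.0 + 26.4 + 31.8)/8 = 28.9125
Deviations from mean: 2.3875, 0.8875, 1.9875, 1.4875, -1.2125, -5.9125, -2.5125, 2.8875
Numerator Σ_{t=1}^{7}(z_t−z̄)(z_{t+1}−z̄) = 19.8048
Denominator Σ(z_t−z̄)² = 63.7288
r_1 = 19.8048 / 63.7288 = 0.311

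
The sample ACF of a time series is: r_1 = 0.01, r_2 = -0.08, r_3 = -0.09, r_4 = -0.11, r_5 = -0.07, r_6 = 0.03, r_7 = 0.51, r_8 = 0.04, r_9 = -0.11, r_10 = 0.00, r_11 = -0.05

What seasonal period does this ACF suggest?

The largest autocorrelation is r_7 = 0.51; the remaining lags stay at or below 0.04.
The dominant spike at lag 7 indicates a seasonal period of 7.

7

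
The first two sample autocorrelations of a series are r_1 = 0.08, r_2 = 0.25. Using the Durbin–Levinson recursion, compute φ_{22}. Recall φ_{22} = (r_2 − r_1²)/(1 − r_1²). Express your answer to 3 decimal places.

0.245

φ_{22} = (r_2 − r_1²) / (1 − r_1²)
r_1² = (0.08)² = 0.0064
Numerator = 0.25 − 0.0064 = 0.2436; denominator = 1 − 0.0064 = 0.9936
φ_{22} = 0.2436 / 0.9936 = 0.245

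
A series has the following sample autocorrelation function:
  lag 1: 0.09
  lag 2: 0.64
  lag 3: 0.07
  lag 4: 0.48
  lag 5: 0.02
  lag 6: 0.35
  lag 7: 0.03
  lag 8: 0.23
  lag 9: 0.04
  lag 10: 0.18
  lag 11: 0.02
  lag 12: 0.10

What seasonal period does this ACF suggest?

The largest autocorrelation is r_2 = 0.64, with weaker echoes at lags 4 (0.48), 6 (0.35), 8 (0.23) and 10 (0.18); the remaining lags stay at or below 0.10.
The dominant spike at lag 2 indicates a seasonal period of 2.

2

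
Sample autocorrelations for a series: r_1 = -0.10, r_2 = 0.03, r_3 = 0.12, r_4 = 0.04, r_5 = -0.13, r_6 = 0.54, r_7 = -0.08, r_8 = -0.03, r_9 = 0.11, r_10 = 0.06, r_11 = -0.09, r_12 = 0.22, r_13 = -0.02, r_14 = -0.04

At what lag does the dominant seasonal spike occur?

The largest autocorrelation is r_6 = 0.54, with a weaker echo at lag 12 (0.22); the remaining lags stay at or below 0.12.
The dominant spike at lag 6 indicates a seasonal period of 6.

6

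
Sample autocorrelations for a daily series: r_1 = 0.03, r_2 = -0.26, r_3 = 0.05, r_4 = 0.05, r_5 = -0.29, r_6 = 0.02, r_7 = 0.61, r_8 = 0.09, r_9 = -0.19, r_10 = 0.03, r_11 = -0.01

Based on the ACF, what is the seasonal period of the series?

7

The largest autocorrelation is r_7 = 0.61; the remaining lags stay at or below 0.09.
The dominant spike at lag 7 indicates a seasonal period of 7.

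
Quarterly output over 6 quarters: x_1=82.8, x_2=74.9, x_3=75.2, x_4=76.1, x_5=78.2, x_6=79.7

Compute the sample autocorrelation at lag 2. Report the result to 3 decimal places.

Mean x̄ = (82.8 + 74.9 + 75.2 + 76.1 + 78.2 + 79.7)/6 = 77.8167
Numerator Σ_{t=1}^{4}(x_t−x̄)(x_{t+2}−x̄) = -12.2689
Denominator Σ(x_t−x̄)² = 46.8283
r_2 = -12.2689 / 46.8283 = -0.262

-0.262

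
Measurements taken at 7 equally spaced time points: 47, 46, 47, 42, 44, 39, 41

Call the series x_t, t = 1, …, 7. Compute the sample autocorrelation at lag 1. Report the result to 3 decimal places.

0.342

Mean x̄ = (47 + 46 + 47 + 42 + 44 + 39 + 41)/7 = 43.7143
Σ(x_t−x̄)(x_{t+1}−x̄) = (7.5102) + (7.5102) + (-5.6327) + (-0.4898) + (-1.3469) + (12.7959) = 20.3469
Denominator Σ(x_t−x̄)² = 59.4286
r_1 = 20.3469 / 59.4286 = 0.342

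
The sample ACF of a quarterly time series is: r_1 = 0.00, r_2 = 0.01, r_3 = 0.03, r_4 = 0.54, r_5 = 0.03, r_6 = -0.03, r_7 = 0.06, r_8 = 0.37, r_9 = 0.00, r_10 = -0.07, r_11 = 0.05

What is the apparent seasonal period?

The largest autocorrelation is r_4 = 0.54, with a weaker echo at lag 8 (0.37); the remaining lags stay at or below 0.06.
The dominant spike at lag 4 indicates a seasonal period of 4.

4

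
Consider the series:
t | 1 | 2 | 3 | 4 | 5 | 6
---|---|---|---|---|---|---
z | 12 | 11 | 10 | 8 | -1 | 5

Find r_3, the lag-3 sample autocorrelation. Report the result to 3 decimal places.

-0.287

Mean z̄ = (12 + 11 + 10 + 8 − 1 + 5)/6 = 7.5000
Deviations from mean: 4.5000, 3.5000, 2.5000, 0.5000, -8.5000, -2.5000
Σ(z_t−z̄)(z_{t+3}−z̄) = (2.2500) + (-29.7500) + (-6.2500) = -33.7500
Denominator Σ(z_t−z̄)² = 117.5000
r_3 = -33.7500 / 117.5000 = -0.287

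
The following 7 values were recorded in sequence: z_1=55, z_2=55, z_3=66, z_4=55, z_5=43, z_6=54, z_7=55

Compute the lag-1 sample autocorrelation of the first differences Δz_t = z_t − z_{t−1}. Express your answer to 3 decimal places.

First differences Δz: 0, 11, -11, -12, 11, 1
Mean of differences = 0.0000
Numerator Σ(Δz_t−Δz̄)(Δz_{t+1}−Δz̄) = -110.0000
Denominator Σ(Δz_t−Δz̄)² = 508.0000
r_1(Δz) = -110.0000 / 508.0000 = -0.217

-0.217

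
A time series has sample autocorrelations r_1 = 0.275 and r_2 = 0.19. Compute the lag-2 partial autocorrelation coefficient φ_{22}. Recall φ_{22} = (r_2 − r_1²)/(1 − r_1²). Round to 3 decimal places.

φ_{22} = (r_2 − r_1²) / (1 − r_1²)
r_1² = (0.275)² = 0.075625
Numerator = 0.19 − 0.0756 = 0.1144; denominator = 1 − 0.0756 = 0.9244
φ_{22} = 0.1144 / 0.9244 = 0.124

0.124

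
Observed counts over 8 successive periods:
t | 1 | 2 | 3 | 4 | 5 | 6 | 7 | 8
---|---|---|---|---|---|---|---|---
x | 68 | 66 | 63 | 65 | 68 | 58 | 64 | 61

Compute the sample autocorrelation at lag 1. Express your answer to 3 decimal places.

Mean x̄ = (68 + 66 + 63 + 65 + 68 + 58 + 64 + 61)/8 = 64.1250
Deviations from mean: 3.8750, 1.8750, -1.1250, 0.8750, 3.8750, -6.1250, -0.1250, -3.1250
Numerator Σ_{t=1}^{7}(x_t−x̄)(x_{t+1}−x̄) = -15.0156
Denominator Σ(x_t−x̄)² = 82.8750
r_1 = -15.0156 / 82.8750 = -0.181

-0.181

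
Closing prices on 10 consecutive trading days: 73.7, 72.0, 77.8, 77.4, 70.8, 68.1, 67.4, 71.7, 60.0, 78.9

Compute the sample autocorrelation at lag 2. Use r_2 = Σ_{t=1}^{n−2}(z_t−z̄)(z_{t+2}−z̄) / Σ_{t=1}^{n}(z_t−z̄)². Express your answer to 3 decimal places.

0.142

Mean z̄ = (73.7 + 72.0 + 77.8 + 77.4 + 70.8 + 68.1 + 67.4 + 71.7 + 60.0 + 78.9)/10 = 71.7800
Numerator Σ_{t=1}^{8}(z_t−z̄)(z_{t+2}−z̄) = 41.8272
Denominator Σ(z_t−z̄)² = 294.7160
r_2 = 41.8272 / 294.7160 = 0.142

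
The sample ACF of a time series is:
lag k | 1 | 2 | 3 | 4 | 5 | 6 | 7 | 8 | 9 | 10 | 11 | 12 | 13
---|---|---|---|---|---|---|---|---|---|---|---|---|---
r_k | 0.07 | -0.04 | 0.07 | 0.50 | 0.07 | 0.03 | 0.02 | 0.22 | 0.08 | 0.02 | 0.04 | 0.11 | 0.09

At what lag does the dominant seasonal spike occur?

The largest autocorrelation is r_4 = 0.50, with a weaker echo at lag 8 (0.22); the remaining lags stay at or below 0.11.
The dominant spike at lag 4 indicates a seasonal period of 4.

4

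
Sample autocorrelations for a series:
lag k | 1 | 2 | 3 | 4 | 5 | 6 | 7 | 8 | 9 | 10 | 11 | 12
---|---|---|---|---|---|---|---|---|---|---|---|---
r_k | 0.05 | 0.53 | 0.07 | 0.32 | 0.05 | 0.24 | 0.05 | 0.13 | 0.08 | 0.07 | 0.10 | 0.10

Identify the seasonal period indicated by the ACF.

The largest autocorrelation is r_2 = 0.53, with weaker echoes at lags 4 (0.32) and 6 (0.24); the remaining lags stay at or below 0.13.
The dominant spike at lag 2 indicates a seasonal period of 2.

2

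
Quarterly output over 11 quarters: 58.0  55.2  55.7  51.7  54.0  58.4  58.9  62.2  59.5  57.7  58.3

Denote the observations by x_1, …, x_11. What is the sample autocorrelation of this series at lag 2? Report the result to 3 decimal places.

Mean x̄ = (58.0 + 55.2 + 55.7 + 51.7 + 54.0 + 58.4 + 58.9 + 62.2 + 59.5 + 57.7 + 58.3)/11 = 57.2364
Numerator Σ_{t=1}^{9}(x_t−x̄)(x_{t+2}−x̄) = 17.4974
Denominator Σ(x_t−x̄)² = 83.4455
r_2 = 17.4974 / 83.4455 = 0.210

0.210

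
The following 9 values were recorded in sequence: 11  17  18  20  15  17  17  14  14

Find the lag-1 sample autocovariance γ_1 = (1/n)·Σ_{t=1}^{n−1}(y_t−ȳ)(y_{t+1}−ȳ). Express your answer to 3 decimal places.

Mean ȳ = (11 + 17 + 18 + 20 + 15 + 17 + 17 + 14 + 14)/9 = 15.8889
Σ_{t=1}^{8}(y_t−ȳ)(y_{t+1}−ȳ) = 3.6543
γ_1 = 3.6543 / 9 = 0.406

0.406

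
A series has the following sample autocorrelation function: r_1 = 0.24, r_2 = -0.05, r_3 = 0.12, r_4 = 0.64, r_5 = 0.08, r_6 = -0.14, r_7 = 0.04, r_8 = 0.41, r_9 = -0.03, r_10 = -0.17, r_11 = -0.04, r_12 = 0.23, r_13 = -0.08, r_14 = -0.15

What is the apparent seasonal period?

The largest autocorrelation is r_4 = 0.64, with a weaker echo at lag 8 (0.41); the remaining lags stay at or below 0.24.
The dominant spike at lag 4 indicates a seasonal period of 4.

4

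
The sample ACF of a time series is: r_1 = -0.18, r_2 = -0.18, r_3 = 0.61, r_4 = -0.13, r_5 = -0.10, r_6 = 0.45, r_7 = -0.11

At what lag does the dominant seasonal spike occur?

3

The largest autocorrelation is r_3 = 0.61, with a weaker echo at lag 6 (0.45); the remaining lags stay at or below -0.10.
The dominant spike at lag 3 indicates a seasonal period of 3.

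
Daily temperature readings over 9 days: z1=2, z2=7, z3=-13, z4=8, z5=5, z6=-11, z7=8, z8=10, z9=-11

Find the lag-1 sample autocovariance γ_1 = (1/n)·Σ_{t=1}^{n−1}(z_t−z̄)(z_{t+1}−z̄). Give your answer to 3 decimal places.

-35.787

Mean z̄ = (2 + 7 − 13 + 8 + 5 − 11 + 8 + 10 − 11)/9 = 0.5556
Σ_{t=1}^{8}(z_t−z̄)(z_{t+1}−z̄) = -322.0864
γ_1 = -322.0864 / 9 = -35.787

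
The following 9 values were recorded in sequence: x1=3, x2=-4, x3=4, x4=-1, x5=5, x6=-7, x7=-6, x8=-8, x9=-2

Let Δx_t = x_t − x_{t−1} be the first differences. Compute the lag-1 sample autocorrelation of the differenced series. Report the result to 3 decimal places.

-0.638

First differences Δx: -7, 8, -5, 6, -12, 1, -2, 6
Mean of differences = -0.6250
Numerator Σ(Δx_t−Δx̄)(Δx_{t+1}−Δx̄) = -226.8906
Denominator Σ(Δx_t−Δx̄)² = 355.8750
r_1(Δx) = -226.8906 / 355.8750 = -0.638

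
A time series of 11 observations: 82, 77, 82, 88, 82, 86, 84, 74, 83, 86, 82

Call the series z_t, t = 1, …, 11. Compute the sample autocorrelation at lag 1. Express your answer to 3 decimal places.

Mean z̄ = (82 + 77 + 82 + 88 + 82 + 86 + 84 + 74 + 83 + 86 + 82)/11 = 82.3636
Numerator Σ_{t=1}^{10}(z_t−z̄)(z_{t+1}−z̄) = -13.5868
Denominator Σ(z_t−z̄)² = 160.5455
r_1 = -13.5868 / 160.5455 = -0.085

-0.085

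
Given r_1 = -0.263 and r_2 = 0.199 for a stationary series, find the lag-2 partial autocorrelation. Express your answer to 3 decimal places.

0.139

φ_{22} = (r_2 − r_1²) / (1 − r_1²)
r_1² = (-0.263)² = 0.069169
Numerator = 0.199 − 0.0692 = 0.1298; denominator = 1 − 0.0692 = 0.9308
φ_{22} = 0.1298 / 0.9308 = 0.139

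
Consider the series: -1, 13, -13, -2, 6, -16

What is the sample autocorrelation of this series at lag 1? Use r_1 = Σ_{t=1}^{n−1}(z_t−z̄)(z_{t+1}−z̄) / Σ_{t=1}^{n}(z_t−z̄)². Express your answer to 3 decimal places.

Mean z̄ = (-1 + 13 − 13 − 2 + 6 − 16)/6 = -2.1667
Deviations from mean: 1.1667, 15.1667, -10.8333, 0.1667, 8.1667, -13.8333
Σ(z_t−z̄)(z_{t+1}−z̄) = (17.6944) + (-164.3056) + (-1.8056) + (1.3611) + (-112.9722) = -260.0278
Denominator Σ(z_t−z̄)² = 606.8333
r_1 = -260.0278 / 606.8333 = -0.428

-0.428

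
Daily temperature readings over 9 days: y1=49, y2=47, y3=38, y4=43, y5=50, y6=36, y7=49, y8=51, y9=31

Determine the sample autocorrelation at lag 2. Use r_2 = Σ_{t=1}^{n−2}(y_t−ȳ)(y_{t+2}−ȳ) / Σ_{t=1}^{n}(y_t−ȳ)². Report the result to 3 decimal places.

Mean ȳ = (49 + 47 + 38 + 43 + 50 + 36 + 49 + 51 + 31)/9 = 43.7778
Numerator Σ_{t=1}^{7}(y_t−ȳ)(y_{t+2}−ȳ) = -152.9877
Denominator Σ(y_t−ȳ)² = 413.5556
r_2 = -152.9877 / 413.5556 = -0.370

-0.370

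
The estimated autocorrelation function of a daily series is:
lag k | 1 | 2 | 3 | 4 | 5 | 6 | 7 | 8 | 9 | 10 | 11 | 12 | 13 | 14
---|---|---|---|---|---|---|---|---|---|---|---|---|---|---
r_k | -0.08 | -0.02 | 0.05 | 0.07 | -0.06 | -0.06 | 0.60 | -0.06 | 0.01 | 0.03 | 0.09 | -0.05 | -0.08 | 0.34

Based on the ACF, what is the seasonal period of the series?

The largest autocorrelation is r_7 = 0.60, with a weaker echo at lag 14 (0.34); the remaining lags stay at or below 0.09.
The dominant spike at lag 7 indicates a seasonal period of 7.

7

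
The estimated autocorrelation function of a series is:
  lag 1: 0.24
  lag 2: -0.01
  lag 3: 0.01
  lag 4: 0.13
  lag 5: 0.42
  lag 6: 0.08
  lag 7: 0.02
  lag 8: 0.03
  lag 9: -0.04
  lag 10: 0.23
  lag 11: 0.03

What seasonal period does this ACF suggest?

5

The largest autocorrelation is r_5 = 0.42; the remaining lags stay at or below 0.24.
The dominant spike at lag 5 indicates a seasonal period of 5.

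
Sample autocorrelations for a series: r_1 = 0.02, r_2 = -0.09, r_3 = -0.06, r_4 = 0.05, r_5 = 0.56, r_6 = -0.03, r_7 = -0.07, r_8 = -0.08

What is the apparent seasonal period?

5

The largest autocorrelation is r_5 = 0.56; the remaining lags stay at or below 0.05.
The dominant spike at lag 5 indicates a seasonal period of 5.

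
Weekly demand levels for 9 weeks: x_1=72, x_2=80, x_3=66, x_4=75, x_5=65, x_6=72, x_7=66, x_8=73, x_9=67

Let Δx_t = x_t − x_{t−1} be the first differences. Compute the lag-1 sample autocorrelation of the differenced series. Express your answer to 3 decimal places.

-0.870

First differences Δx: 8, -14, 9, -10, 7, -6, 7, -6
Mean of differences = -0.6250
Numerator Σ(Δx_t−Δx̄)(Δx_{t+1}−Δx̄) = -528.7656
Denominator Σ(Δx_t−Δx̄)² = 607.8750
r_1(Δx) = -528.7656 / 607.8750 = -0.870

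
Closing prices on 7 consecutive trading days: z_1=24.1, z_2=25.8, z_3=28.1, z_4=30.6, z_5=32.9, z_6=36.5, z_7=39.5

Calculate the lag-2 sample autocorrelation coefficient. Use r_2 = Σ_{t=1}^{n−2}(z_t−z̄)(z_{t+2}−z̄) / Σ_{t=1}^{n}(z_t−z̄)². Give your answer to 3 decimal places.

Mean z̄ = (24.1 + 25.8 + 28.1 + 30.6 + 32.9 + 36.5 + 39.5)/7 = 31.0714
Numerator Σ_{t=1}^{5}(z_t−z̄)(z_{t+2}−z̄) = 30.6198
Denominator Σ(z_t−z̄)² = 189.2943
r_2 = 30.6198 / 189.2943 = 0.162

0.162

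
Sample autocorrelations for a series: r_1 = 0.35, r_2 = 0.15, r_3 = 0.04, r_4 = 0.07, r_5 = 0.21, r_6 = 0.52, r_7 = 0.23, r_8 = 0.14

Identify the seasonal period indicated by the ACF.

6

The largest autocorrelation is r_6 = 0.52; the remaining lags stay at or below 0.35. The elevated value at lag 1 (0.35), dropping to 0.15 at lag 2, reflects decaying short-term dependence rather than seasonality.
The dominant spike at lag 6 indicates a seasonal period of 6.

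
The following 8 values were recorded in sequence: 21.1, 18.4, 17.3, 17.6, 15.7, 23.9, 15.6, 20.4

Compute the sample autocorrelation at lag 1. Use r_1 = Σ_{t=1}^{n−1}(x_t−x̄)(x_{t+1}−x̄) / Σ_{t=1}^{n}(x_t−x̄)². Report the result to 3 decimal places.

-0.561

Mean x̄ = (21.1 + 18.4 + 17.3 + 17.6 + 15.7 + 23.9 + 15.6 + 20.4)/8 = 18.7500
Deviations from mean: 2.3500, -0.3500, -1.4500, -1.1500, -3.0500, 5.1500, -3.1500, 1.6500
Numerator Σ_{t=1}^{7}(x_t−x̄)(x_{t+1}−x̄) = -32.2675
Denominator Σ(x_t−x̄)² = 57.5400
r_1 = -32.2675 / 57.5400 = -0.561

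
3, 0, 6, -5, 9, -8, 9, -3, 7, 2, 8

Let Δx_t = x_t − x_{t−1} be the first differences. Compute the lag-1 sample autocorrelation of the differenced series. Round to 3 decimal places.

First differences Δx: -3, 6, -11, 14, -17, 17, -12, 10, -5, 6
Mean of differences = 0.5000
Numerator Σ(Δx_t−Δx̄)(Δx_{t+1}−Δx̄) = -1170.2500
Denominator Σ(Δx_t−Δx̄)² = 1242.5000
r_1(Δx) = -1170.2500 / 1242.5000 = -0.942

-0.942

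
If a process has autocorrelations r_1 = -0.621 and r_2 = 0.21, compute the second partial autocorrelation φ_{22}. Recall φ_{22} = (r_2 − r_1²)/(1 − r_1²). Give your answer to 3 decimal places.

-0.286

φ_{22} = (r_2 − r_1²) / (1 − r_1²)
r_1² = (-0.621)² = 0.385641
Numerator = 0.21 − 0.3856 = -0.1756; denominator = 1 − 0.3856 = 0.6144
φ_{22} = -0.1756 / 0.6144 = -0.286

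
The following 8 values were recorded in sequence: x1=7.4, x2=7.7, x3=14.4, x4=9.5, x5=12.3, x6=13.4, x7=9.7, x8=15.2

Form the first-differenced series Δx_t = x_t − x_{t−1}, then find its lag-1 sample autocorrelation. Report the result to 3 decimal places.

-0.612

First differences Δx: 0.3, 6.7, -4.9, 2.8, 1.1, -3.7, 5.5
Mean of differences = 1.1143
Numerator Σ(Δx_t−Δx̄)(Δx_{t+1}−Δx̄) = -69.3502
Denominator Σ(Δx_t−Δx̄)² = 113.2886
r_1(Δx) = -69.3502 / 113.2886 = -0.612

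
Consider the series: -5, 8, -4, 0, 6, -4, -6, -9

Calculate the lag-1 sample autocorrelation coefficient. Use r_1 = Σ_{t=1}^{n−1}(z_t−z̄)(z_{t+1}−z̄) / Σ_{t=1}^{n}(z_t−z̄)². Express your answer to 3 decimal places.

Mean z̄ = (-5 + 8 − 4 + 0 + 6 − 4 − 6 − 9)/8 = -1.7500
Numerator Σ_{t=1}^{7}(z_t−z̄)(z_{t+1}−z̄) = -21.0625
Denominator Σ(z_t−z̄)² = 249.5000
r_1 = -21.0625 / 249.5000 = -0.084

-0.084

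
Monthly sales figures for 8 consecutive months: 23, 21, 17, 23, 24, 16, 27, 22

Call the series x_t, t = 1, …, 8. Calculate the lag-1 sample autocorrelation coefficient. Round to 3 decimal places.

-0.464

Mean x̄ = (23 + 21 + 17 + 23 + 24 + 16 + 27 + 22)/8 = 21.6250
Deviations from mean: 1.3750, -0.6250, -4.6250, 1.3750, 2.3750, -5.6250, 5.3750, 0.3750
Σ(x_t−x̄)(x_{t+1}−x̄) = (-0.8594) + (2.8906) + (-6.3594) + (3.2656) + (-13.3594) + (-30.2344) + (2.0156) = -42.6406
Denominator Σ(x_t−x̄)² = 91.8750
r_1 = -42.6406 / 91.8750 = -0.464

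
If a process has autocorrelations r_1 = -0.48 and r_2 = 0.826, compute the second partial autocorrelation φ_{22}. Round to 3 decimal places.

φ_{22} = (r_2 − r_1²) / (1 − r_1²)
r_1² = (-0.48)² = 0.2304
Numerator = 0.826 − 0.2304 = 0.5956; denominator = 1 − 0.2304 = 0.7696
φ_{22} = 0.5956 / 0.7696 = 0.774

0.774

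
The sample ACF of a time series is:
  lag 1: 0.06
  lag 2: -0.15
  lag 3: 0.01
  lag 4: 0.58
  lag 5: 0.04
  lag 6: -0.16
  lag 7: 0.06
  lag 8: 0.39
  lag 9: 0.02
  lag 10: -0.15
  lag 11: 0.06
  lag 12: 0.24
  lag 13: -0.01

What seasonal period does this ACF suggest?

4

The largest autocorrelation is r_4 = 0.58, with weaker echoes at lags 8 (0.39) and 12 (0.24); the remaining lags stay at or below 0.06.
The dominant spike at lag 4 indicates a seasonal period of 4.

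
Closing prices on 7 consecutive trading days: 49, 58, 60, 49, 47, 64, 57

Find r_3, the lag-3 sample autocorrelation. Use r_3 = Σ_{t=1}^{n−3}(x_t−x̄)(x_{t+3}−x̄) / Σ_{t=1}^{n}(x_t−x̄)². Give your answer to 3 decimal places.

0.173

Mean x̄ = (49 + 58 + 60 + 49 + 47 + 64 + 57)/7 = 54.8571
Deviations from mean: -5.8571, 3.1429, 5.1429, -5.8571, -7.8571, 9.1429, 2.1429
Σ(x_t−x̄)(x_{t+3}−x̄) = (34.3061) + (-24.6939) + (47.0204) + (-12.5510) = 44.0816
Denominator Σ(x_t−x̄)² = 254.8571
r_3 = 44.0816 / 254.8571 = 0.173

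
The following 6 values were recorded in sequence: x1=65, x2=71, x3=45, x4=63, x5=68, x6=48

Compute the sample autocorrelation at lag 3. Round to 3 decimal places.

0.481

Mean x̄ = (65 + 71 + 45 + 63 + 68 + 48)/6 = 60.0000
Σ(x_t−x̄)(x_{t+3}−x̄) = (15.0000) + (88.0000) + (180.0000) = 283.0000
Denominator Σ(x_t−x̄)² = 588.0000
r_3 = 283.0000 / 588.0000 = 0.481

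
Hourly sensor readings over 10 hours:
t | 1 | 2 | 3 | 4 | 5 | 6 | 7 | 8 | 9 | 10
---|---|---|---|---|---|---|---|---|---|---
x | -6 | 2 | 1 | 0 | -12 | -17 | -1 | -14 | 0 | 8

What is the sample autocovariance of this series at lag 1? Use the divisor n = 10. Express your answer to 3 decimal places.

4.989

Mean x̄ = (-6 + 2 + 1 + 0 − 12 − 17 − 1 − 14 + 0 + 8)/10 = -3.9000
Σ_{t=1}^{9}(x_t−x̄)(x_{t+1}−x̄) = 49.8900
γ_1 = 49.8900 / 10 = 4.989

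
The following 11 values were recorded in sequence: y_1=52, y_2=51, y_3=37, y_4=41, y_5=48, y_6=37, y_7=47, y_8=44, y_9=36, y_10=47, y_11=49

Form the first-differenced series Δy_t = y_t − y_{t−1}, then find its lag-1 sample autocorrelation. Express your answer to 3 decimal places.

-0.403

First differences Δy: -1, -14, 4, 7, -11, 10, -3, -8, 11, 2
Mean of differences = -0.3000
Numerator Σ(Δy_t−Δȳ)(Δy_{t+1}−Δȳ) = -274.2900
Denominator Σ(Δy_t−Δȳ)² = 680.1000
r_1(Δy) = -274.2900 / 680.1000 = -0.403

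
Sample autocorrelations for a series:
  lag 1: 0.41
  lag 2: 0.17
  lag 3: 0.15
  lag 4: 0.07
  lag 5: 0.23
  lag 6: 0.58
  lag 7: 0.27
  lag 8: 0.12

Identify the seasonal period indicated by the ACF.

6

The largest autocorrelation is r_6 = 0.58; the remaining lags stay at or below 0.41. The elevated value at lag 1 (0.41), dropping to 0.17 at lag 2, reflects decaying short-term dependence rather than seasonality.
The dominant spike at lag 6 indicates a seasonal period of 6.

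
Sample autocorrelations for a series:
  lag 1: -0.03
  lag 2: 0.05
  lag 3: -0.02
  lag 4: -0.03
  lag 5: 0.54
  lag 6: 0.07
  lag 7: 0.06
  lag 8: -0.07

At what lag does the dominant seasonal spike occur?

5

The largest autocorrelation is r_5 = 0.54; the remaining lags stay at or below 0.07.
The dominant spike at lag 5 indicates a seasonal period of 5.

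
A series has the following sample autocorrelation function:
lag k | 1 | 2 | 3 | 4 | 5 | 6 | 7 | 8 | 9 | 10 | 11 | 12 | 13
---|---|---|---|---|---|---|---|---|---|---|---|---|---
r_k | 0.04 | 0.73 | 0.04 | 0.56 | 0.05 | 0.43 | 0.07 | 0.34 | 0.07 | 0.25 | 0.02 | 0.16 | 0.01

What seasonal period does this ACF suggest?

2

The largest autocorrelation is r_2 = 0.73, with weaker echoes at lags 4 (0.56), 6 (0.43), 8 (0.34), 10 (0.25) and 12 (0.16); the remaining lags stay at or below 0.07.
The dominant spike at lag 2 indicates a seasonal period of 2.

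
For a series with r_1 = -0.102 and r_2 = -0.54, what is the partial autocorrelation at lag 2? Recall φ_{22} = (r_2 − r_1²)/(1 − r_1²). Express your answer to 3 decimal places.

-0.556

φ_{22} = (r_2 − r_1²) / (1 − r_1²)
r_1² = (-0.102)² = 0.010404
Numerator = -0.54 − 0.0104 = -0.5504; denominator = 1 − 0.0104 = 0.9896
φ_{22} = -0.5504 / 0.9896 = -0.556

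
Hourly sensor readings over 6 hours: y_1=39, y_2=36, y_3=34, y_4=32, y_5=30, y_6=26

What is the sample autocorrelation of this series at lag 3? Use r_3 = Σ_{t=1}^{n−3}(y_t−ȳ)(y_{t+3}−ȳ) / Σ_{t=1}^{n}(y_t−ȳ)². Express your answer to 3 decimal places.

-0.211

Mean ȳ = (39 + 36 + 34 + 32 + 30 + 26)/6 = 32.8333
Deviations from mean: 6.1667, 3.1667, 1.1667, -0.8333, -2.8333, -6.8333
Numerator Σ_{t=1}^{3}(y_t−ȳ)(y_{t+3}−ȳ) = -22.0833
Denominator Σ(y_t−ȳ)² = 104.8333
r_3 = -22.0833 / 104.8333 = -0.211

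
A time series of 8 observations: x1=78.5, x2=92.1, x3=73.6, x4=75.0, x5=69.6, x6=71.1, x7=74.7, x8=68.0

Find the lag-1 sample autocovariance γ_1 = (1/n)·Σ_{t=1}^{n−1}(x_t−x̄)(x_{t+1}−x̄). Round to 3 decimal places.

Mean x̄ = (78.5 + 92.1 + 73.6 + 75.0 + 69.6 + 71.1 + 74.7 + 68.0)/8 = 75.3250
Deviations: 3.1750, 16.7750, -1.7250, -0.3250, -5.7250, -4.2250, -0.6250, -7.3250
Σ_{t=1}^{7}(x_t−x̄)(x_{t+1}−x̄) = 58.1519
γ_1 = 58.1519 / 8 = 7.269

7.269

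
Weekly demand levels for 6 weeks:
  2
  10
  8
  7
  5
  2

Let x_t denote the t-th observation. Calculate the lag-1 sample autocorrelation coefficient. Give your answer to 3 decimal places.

-0.021

Mean x̄ = (2 + 10 + 8 + 7 + 5 + 2)/6 = 5.6667
Σ(x_t−x̄)(x_{t+1}−x̄) = (-15.8889) + (10.1111) + (3.1111) + (-0.8889) + (2.4444) = -1.1111
Denominator Σ(x_t−x̄)² = 53.3333
r_1 = -1.1111 / 53.3333 = -0.021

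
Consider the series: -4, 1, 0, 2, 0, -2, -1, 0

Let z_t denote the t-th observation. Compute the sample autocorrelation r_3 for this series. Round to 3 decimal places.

Mean z̄ = (-4 + 1 + 0 + 2 + 0 − 2 − 1 + 0)/8 = -0.5000
Deviations from mean: -3.5000, 1.5000, 0.5000, 2.5000, 0.5000, -1.5000, -0.5000, 0.5000
Numerator Σ_{t=1}^{5}(z_t−z̄)(z_{t+3}−z̄) = -9.7500
Denominator Σ(z_t−z̄)² = 24.0000
r_3 = -9.7500 / 24.0000 = -0.406

-0.406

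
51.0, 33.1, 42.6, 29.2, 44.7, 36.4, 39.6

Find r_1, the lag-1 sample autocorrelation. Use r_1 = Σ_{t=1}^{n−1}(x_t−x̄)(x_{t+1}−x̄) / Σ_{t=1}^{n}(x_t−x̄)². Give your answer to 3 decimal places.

-0.600

Mean x̄ = (51.0 + 33.1 + 42.6 + 29.2 + 44.7 + 36.4 + 39.6)/7 = 39.5143
Deviations from mean: 11.4857, -6.4143, 3.0857, -10.3143, 5.1857, -3.1143, 0.0857
Numerator Σ_{t=1}^{6}(x_t−x̄)(x_{t+1}−x̄) = -195.1959
Denominator Σ(x_t−x̄)² = 325.5686
r_1 = -195.1959 / 325.5686 = -0.600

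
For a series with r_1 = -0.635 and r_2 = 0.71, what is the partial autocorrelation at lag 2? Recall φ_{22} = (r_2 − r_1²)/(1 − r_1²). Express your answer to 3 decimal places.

0.514

φ_{22} = (r_2 − r_1²) / (1 − r_1²)
r_1² = (-0.635)² = 0.403225
Numerator = 0.71 − 0.4032 = 0.3068; denominator = 1 − 0.4032 = 0.5968
φ_{22} = 0.3068 / 0.5968 = 0.514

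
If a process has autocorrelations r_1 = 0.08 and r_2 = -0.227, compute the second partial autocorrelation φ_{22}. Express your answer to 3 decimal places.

-0.235

φ_{22} = (r_2 − r_1²) / (1 − r_1²)
r_1² = (0.08)² = 0.0064
Numerator = -0.227 − 0.0064 = -0.2334; denominator = 1 − 0.0064 = 0.9936
φ_{22} = -0.2334 / 0.9936 = -0.235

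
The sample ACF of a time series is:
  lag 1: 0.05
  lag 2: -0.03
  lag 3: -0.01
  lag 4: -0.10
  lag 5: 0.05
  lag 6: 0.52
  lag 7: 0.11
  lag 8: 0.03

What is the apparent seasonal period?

6

The largest autocorrelation is r_6 = 0.52; the remaining lags stay at or below 0.11.
The dominant spike at lag 6 indicates a seasonal period of 6.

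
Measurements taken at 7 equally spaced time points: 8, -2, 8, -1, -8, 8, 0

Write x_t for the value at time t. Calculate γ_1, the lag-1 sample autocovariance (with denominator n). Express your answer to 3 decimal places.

-15.534

Mean x̄ = (8 − 2 + 8 − 1 − 8 + 8 + 0)/7 = 1.8571
Σ_{t=1}^{6}(x_t−x̄)(x_{t+1}−x̄) = -108.7347
γ_1 = -108.7347 / 7 = -15.534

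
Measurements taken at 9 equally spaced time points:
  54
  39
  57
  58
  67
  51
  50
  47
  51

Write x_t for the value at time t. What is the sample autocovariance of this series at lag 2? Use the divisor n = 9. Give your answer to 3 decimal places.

-4.247

Mean x̄ = (54 + 39 + 57 + 58 + 67 + 51 + 50 + 47 + 51)/9 = 52.6667
Σ_{t=1}^{7}(x_t−x̄)(x_{t+2}−x̄) = -38.2222
γ_2 = -38.2222 / 9 = -4.247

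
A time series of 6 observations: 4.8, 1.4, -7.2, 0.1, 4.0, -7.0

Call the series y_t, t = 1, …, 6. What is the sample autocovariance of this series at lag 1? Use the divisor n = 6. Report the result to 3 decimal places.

Mean ȳ = (4.8 + 1.4 − 7.2 + 0.1 + 4.0 − 7.0)/6 = -0.6500
Deviations: 5.4500, 2.0500, -6.5500, 0.7500, 4.6500, -6.3500
Σ_{t=1}^{5}(y_t−ȳ)(y_{t+1}−ȳ) = -33.2075
γ_1 = -33.2075 / 6 = -5.535

-5.535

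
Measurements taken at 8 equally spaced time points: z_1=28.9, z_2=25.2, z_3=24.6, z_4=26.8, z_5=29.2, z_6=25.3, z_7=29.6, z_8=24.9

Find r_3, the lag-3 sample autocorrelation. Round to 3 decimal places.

Mean z̄ = (28.9 + 25.2 + 24.6 + 26.8 + 29.2 + 25.3 + 29.6 + 24.9)/8 = 26.8125
Numerator Σ_{t=1}^{5}(z_t−z̄)(z_{t+3}−z̄) = -5.1305
Denominator Σ(z_t−z̄)² = 31.2688
r_3 = -5.1305 / 31.2688 = -0.164

-0.164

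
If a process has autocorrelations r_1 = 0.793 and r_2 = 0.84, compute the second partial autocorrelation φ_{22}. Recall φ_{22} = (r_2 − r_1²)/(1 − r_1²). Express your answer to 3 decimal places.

0.569

φ_{22} = (r_2 − r_1²) / (1 − r_1²)
r_1² = (0.793)² = 0.628849
Numerator = 0.84 − 0.6288 = 0.2112; denominator = 1 − 0.6288 = 0.3712
φ_{22} = 0.2112 / 0.3712 = 0.569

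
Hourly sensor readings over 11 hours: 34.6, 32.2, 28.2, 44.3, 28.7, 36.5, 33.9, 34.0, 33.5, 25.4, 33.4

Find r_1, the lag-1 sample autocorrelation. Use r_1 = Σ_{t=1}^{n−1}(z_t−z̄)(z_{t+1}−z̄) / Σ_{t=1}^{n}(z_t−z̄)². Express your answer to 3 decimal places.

-0.481

Mean z̄ = (34.6 + 32.2 + 28.2 + 44.3 + 28.7 + 36.5 + 33.9 + 34.0 + 33.5 + 25.4 + 33.4)/11 = 33.1545
Numerator Σ_{t=1}^{10}(z_t−z̄)(z_{t+1}−z̄) = -117.5875
Denominator Σ(z_t−z̄)² = 244.3873
r_1 = -117.5875 / 244.3873 = -0.481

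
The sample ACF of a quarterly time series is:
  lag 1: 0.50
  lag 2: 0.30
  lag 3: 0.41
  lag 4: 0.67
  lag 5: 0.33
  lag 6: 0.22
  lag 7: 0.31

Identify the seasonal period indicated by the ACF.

The largest autocorrelation is r_4 = 0.67; the remaining lags stay at or below 0.50. The elevated value at lag 1 (0.50), dropping to 0.30 at lag 2, reflects decaying short-term dependence rather than seasonality.
The dominant spike at lag 4 indicates a seasonal period of 4.

4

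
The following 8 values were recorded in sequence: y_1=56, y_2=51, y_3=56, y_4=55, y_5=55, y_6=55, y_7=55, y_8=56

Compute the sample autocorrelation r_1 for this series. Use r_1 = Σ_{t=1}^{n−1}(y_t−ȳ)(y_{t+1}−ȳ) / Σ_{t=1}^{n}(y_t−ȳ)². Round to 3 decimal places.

-0.445

Mean ȳ = (56 + 51 + 56 + 55 + 55 + 55 + 55 + 56)/8 = 54.8750
Deviations from mean: 1.1250, -3.8750, 1.1250, 0.1250, 0.1250, 0.1250, 0.1250, 1.1250
Σ(y_t−ȳ)(y_{t+1}−ȳ) = (-4.3594) + (-4.3594) + (0.1406) + (0.0156) + (0.0156) + (0.0156) + (0.1406) = -8.3906
Denominator Σ(y_t−ȳ)² = 18.8750
r_1 = -8.3906 / 18.8750 = -0.445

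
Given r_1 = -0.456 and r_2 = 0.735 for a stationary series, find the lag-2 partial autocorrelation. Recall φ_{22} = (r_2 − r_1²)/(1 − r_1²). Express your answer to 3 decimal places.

0.665

φ_{22} = (r_2 − r_1²) / (1 − r_1²)
r_1² = (-0.456)² = 0.207936
Numerator = 0.735 − 0.2079 = 0.5271; denominator = 1 − 0.2079 = 0.7921
φ_{22} = 0.5271 / 0.7921 = 0.665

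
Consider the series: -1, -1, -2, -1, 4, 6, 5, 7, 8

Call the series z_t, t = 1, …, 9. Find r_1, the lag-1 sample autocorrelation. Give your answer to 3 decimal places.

0.692

Mean z̄ = (-1 − 1 − 2 − 1 + 4 + 6 + 5 + 7 + 8)/9 = 2.7778
Numerator Σ_{t=1}^{8}(z_t−z̄)(z_{t+1}−z̄) = 88.2840
Denominator Σ(z_t−z̄)² = 127.5556
r_1 = 88.2840 / 127.5556 = 0.692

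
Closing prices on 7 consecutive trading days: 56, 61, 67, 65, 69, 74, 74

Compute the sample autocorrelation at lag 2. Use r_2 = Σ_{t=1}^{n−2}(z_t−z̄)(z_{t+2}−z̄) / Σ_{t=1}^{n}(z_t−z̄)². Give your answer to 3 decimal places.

0.044

Mean z̄ = (56 + 61 + 67 + 65 + 69 + 74 + 74)/7 = 66.5714
Numerator Σ_{t=1}^{5}(z_t−z̄)(z_{t+2}−z̄) = 11.6327
Denominator Σ(z_t−z̄)² = 261.7143
r_2 = 11.6327 / 261.7143 = 0.044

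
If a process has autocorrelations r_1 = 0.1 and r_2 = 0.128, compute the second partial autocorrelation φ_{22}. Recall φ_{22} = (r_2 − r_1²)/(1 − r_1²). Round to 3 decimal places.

φ_{22} = (r_2 − r_1²) / (1 − r_1²)
r_1² = (0.1)² = 0.01
Numerator = 0.128 − 0.0100 = 0.1180; denominator = 1 − 0.0100 = 0.9900
φ_{22} = 0.1180 / 0.9900 = 0.119

0.119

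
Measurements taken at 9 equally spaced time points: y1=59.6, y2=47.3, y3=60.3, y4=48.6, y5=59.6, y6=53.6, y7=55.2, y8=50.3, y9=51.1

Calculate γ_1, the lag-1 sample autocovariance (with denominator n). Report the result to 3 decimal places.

Mean ȳ = (59.6 + 47.3 + 60.3 + 48.6 + 59.6 + 53.6 + 55.2 + 50.3 + 51.1)/9 = 53.9556
Σ_{t=1}^{8}(y_t−ȳ)(y_{t+1}−ȳ) = -140.5598
γ_1 = -140.5598 / 9 = -15.618

-15.618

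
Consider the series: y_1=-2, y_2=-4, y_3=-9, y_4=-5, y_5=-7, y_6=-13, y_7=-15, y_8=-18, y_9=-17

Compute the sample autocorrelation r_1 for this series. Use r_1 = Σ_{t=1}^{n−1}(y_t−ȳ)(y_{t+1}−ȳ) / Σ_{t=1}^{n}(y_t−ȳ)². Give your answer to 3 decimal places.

Mean ȳ = (-2 − 4 − 9 − 5 − 7 − 13 − 15 − 18 − 17)/9 = -10.0000
Numerator Σ_{t=1}^{8}(y_t−ȳ)(y_{t+1}−ȳ) = 176.0000
Denominator Σ(y_t−ȳ)² = 282.0000
r_1 = 176.0000 / 282.0000 = 0.624

0.624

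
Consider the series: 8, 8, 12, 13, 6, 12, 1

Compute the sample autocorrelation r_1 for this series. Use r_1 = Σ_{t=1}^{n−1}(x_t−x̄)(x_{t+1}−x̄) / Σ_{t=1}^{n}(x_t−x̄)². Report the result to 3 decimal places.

-0.303

Mean x̄ = (8 + 8 + 12 + 13 + 6 + 12 + 1)/7 = 8.5714
Deviations from mean: -0.5714, -0.5714, 3.4286, 4.4286, -2.5714, 3.4286, -7.5714
Numerator Σ_{t=1}^{6}(x_t−x̄)(x_{t+1}−x̄) = -32.6122
Denominator Σ(x_t−x̄)² = 107.7143
r_1 = -32.6122 / 107.7143 = -0.303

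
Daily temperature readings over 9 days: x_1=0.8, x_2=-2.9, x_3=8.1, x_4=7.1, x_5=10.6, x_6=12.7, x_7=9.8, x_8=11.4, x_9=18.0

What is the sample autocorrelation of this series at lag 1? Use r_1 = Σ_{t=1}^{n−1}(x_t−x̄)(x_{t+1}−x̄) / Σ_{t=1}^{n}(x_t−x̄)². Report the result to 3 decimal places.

0.431

Mean x̄ = (0.8 − 2.9 + 8.1 + 7.1 + 10.6 + 12.7 + 9.8 + 11.4 + 18.0)/9 = 8.4000
Numerator Σ_{t=1}^{8}(x_t−x̄)(x_{t+1}−x̄) = 135.2800
Denominator Σ(x_t−x̄)² = 313.6800
r_1 = 135.2800 / 313.6800 = 0.431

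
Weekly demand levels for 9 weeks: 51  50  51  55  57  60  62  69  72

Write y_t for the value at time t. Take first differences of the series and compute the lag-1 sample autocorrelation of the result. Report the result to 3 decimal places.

First differences Δy: -1, 1, 4, 2, 3, 2, 7, 3
Mean of differences = 2.6250
Numerator Σ(Δy_t−Δȳ)(Δy_{t+1}−Δȳ) = 1.2344
Denominator Σ(Δy_t−Δȳ)² = 37.8750
r_1(Δy) = 1.2344 / 37.8750 = 0.033

0.033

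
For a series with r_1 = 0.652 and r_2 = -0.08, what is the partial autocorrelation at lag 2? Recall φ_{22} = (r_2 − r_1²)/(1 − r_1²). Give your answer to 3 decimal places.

-0.879

φ_{22} = (r_2 − r_1²) / (1 − r_1²)
r_1² = (0.652)² = 0.425104
Numerator = -0.08 − 0.4251 = -0.5051; denominator = 1 − 0.4251 = 0.5749
φ_{22} = -0.5051 / 0.5749 = -0.879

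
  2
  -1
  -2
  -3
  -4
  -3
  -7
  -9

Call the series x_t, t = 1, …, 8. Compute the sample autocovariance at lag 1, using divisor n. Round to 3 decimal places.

4.389

Mean x̄ = (2 − 1 − 2 − 3 − 4 − 3 − 7 − 9)/8 = -3.3750
Σ_{t=1}^{7}(x_t−x̄)(x_{t+1}−x̄) = 35.1094
γ_1 = 35.1094 / 8 = 4.389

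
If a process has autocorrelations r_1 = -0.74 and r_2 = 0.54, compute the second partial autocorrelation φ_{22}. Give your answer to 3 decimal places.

-0.017

φ_{22} = (r_2 − r_1²) / (1 − r_1²)
r_1² = (-0.74)² = 0.5476
Numerator = 0.54 − 0.5476 = -0.0076; denominator = 1 − 0.5476 = 0.4524
φ_{22} = -0.0076 / 0.4524 = -0.017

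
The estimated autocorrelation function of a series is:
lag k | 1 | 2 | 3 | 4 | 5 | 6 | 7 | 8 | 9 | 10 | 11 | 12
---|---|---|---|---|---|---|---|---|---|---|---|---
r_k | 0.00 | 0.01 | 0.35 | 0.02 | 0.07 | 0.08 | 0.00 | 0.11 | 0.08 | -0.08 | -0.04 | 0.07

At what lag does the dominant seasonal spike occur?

The largest autocorrelation is r_3 = 0.35; the remaining lags stay at or below 0.11.
The dominant spike at lag 3 indicates a seasonal period of 3.

3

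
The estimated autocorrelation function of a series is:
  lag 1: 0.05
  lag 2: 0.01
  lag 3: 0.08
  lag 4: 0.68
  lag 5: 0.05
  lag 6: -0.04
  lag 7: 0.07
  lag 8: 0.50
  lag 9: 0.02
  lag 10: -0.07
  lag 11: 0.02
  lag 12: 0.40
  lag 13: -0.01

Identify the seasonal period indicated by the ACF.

The largest autocorrelation is r_4 = 0.68, with weaker echoes at lags 8 (0.50) and 12 (0.40); the remaining lags stay at or below 0.08.
The dominant spike at lag 4 indicates a seasonal period of 4.

4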